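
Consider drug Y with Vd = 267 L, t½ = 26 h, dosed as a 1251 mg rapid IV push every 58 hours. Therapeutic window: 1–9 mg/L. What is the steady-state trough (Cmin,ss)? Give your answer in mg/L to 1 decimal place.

τ/t½ = 58/26 ≈ 2.2308, so fraction remaining f = (1/2)^(58/26) ≈ 0.2130.
Accumulation ratio R = 1/(1 − f) ≈ 1/0.7870 ≈ 1.2706.
Single-dose peak C₀ = D/Vd = 1251/267 ≈ 4.685 mg/L.
Cmax,ss = C₀/(1 − f) ≈ 4.685/0.7870 ≈ 5.953 mg/L.
Steady-state trough Cmin,ss = Cmax,ss·f ≈ 5.953 × 0.2130 ≈ 1.268 mg/L.
Trough 1.3 mg/L vs MEC 1 mg/L: adequate.

1.3 mg/L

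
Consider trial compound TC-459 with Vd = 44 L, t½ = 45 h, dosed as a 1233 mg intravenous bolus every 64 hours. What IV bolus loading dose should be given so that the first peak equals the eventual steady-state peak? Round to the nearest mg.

1967 mg

f = (1/2)^(64/45) ≈ 0.373137; accumulation ratio R = 1/(1−f) ≈ 1.59524.
Loading dose to hit Cmax,ss on first dose: D_load = D_maint·R ≈ 1233 × 1.59524 ≈ 1966.93 mg.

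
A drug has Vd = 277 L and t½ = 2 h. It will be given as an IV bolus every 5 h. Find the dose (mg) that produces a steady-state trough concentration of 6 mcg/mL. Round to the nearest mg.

7740 mg

τ/t½ = 5/2 ≈ 2.5, so f = (1/2)^(5/2) ≈ 0.176777.
Cmin,ss = (D/Vd)·f/(1−f), so D = Cmin,ss·Vd·(1−f)/f.
D = 6 × 277 × (1−f)/f ≈ 6 × 277 × 4.65684 ≈ 7739.67 mg.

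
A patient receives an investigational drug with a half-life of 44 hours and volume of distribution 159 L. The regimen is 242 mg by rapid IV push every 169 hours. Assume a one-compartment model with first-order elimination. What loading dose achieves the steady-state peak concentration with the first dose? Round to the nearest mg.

260 mg

f = (1/2)^(169/44) ≈ 0.069786; accumulation ratio R = 1/(1−f) ≈ 1.07502.
Loading dose to hit Cmax,ss on first dose: D_load = D_maint·R ≈ 242 × 1.07502 ≈ 260.15 mg.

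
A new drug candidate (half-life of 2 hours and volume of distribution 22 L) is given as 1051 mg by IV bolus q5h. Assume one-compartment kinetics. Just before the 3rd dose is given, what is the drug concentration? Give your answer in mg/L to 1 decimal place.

9.9 mg/L

f = (1/2)^(τ/t½) = (1/2)^(5/2) ≈ 0.1768.
C₀ = D/Vd = 1051/22 ≈ 47.773 mg/L.
Before the 3rd dose, 2 doses have been given. Superposition: Cmin = C₀·(f + f²).
≈ 47.773 × (0.1768 + 0.0313) ≈ 47.773 × 0.2081 ≈ 9.942 mg/L.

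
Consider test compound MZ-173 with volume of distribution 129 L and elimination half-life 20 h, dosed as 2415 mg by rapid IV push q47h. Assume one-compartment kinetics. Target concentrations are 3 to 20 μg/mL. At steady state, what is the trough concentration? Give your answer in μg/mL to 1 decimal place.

τ/t½ = 47/20 ≈ 2.35, so fraction remaining f = (1/2)^(47/20) ≈ 0.1961.
Single-dose peak C₀ = D/Vd = 2415/129 ≈ 18.721 μg/mL.
Steady-state trough Cmin,ss = C₀·f/(1−f) ≈ 18.721 × 0.1961/0.8039 ≈ 4.567 μg/mL.
Trough 4.6 μg/mL vs MEC 3 μg/mL: adequate.

4.6 μg/mL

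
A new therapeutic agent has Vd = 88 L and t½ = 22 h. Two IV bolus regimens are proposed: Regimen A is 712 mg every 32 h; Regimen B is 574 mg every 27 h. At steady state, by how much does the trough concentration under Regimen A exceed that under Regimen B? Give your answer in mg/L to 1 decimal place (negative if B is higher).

Regimen A: f = (1/2)^(32/22) ≈ 0.3649; Cmin,ss = (712/88)·f/(1−f) ≈ 4.649 mg/L.
Regimen B: f = (1/2)^(27/22) ≈ 0.4271; Cmin,ss = (574/88)·f/(1−f) ≈ 4.863 mg/L.
Difference ≈ 4.649 − 4.863 ≈ -0.214 mg/L.

-0.2 mg/L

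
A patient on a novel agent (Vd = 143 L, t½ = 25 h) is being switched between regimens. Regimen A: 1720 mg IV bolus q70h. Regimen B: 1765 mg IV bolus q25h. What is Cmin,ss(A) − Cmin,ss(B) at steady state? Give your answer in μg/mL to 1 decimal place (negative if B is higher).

Regimen A: f = (1/2)^(70/25) ≈ 0.1436; Cmin,ss = (1720/143)·f/(1−f) ≈ 2.017 μg/mL.
Regimen B: f = (1/2)^(25/25) ≈ 0.5000; Cmin,ss = (1765/143)·f/(1−f) ≈ 12.343 μg/mL.
Difference ≈ 2.017 − 12.343 ≈ -10.326 μg/mL.

-10.3 μg/mL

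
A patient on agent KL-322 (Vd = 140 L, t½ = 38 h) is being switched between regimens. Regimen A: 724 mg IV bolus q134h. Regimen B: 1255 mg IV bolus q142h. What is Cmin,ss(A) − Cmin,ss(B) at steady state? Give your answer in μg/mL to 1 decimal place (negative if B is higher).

-0.2 μg/mL

Regimen A: f = (1/2)^(134/38) ≈ 0.0868; Cmin,ss = (724/140)·f/(1−f) ≈ 0.492 μg/mL.
Regimen B: f = (1/2)^(142/38) ≈ 0.0750; Cmin,ss = (1255/140)·f/(1−f) ≈ 0.727 μg/mL.
Difference ≈ 0.492 − 0.727 ≈ -0.235 μg/mL.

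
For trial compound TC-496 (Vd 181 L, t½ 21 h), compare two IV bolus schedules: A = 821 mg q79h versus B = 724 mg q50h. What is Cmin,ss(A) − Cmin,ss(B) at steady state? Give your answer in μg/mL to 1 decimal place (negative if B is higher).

Regimen A: f = (1/2)^(79/21) ≈ 0.0737; Cmin,ss = (821/181)·f/(1−f) ≈ 0.361 μg/mL.
Regimen B: f = (1/2)^(50/21) ≈ 0.1920; Cmin,ss = (724/181)·f/(1−f) ≈ 0.950 μg/mL.
Difference ≈ 0.361 − 0.950 ≈ -0.589 μg/mL.

-0.6 μg/mL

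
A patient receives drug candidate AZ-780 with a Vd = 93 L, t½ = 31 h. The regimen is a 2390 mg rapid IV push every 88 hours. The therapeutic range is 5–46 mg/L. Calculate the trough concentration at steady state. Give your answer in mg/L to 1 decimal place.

τ/t½ = 88/31 ≈ 2.8387, so fraction remaining f = (1/2)^(88/31) ≈ 0.1398.
At steady state, accumulation factor R = 1/(1 − e^(−kτ)) ≈ 1.1625.
Each bolus raises the concentration by D/Vd = 2390/93 ≈ 25.699 mg/L.
Cmax,ss = C₀/(1 − f) ≈ 25.699/0.8602 ≈ 29.876 mg/L.
Steady-state trough Cmin,ss = Cmax,ss·f ≈ 29.876 × 0.1398 ≈ 4.177 mg/L.
Trough 4.2 mg/L vs MEC 5 mg/L: subtherapeutic.

4.2 mg/L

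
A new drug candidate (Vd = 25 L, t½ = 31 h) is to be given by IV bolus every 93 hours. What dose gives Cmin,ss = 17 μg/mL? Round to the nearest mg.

2975 mg

τ/t½ = 93/31 ≈ 3, so f = (1/2)^(93/31) ≈ 0.125000.
Cmin,ss = (D/Vd)·f/(1−f), so D = Cmin,ss·Vd·(1−f)/f.
D = 17 × 25 × (1−f)/f ≈ 17 × 25 × 7.00000 ≈ 2975.00 mg.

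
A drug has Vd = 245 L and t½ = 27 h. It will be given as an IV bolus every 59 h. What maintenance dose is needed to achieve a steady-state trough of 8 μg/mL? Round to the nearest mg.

τ/t½ = 59/27 ≈ 2.1852, so f = (1/2)^(59/27) ≈ 0.219884.
Cmin,ss = (D/Vd)·f/(1−f), so D = Cmin,ss·Vd·(1−f)/f.
D = 8 × 245 × (1−f)/f ≈ 8 × 245 × 3.54785 ≈ 6953.79 mg.

6954 mg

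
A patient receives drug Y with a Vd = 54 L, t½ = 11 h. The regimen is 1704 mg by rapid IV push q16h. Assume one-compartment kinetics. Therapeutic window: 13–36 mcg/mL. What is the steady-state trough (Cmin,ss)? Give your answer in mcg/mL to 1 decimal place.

τ/t½ = 16/11 ≈ 1.4545, so fraction remaining f = (1/2)^(16/11) ≈ 0.3649.
Each bolus raises the concentration by D/Vd = 1704/54 ≈ 31.556 mcg/mL.
Steady-state trough Cmin,ss = C₀·f/(1−f) ≈ 31.556 × 0.3649/0.6351 ≈ 18.131 mcg/mL.
Trough 18.1 mcg/mL vs MEC 13 mcg/mL: adequate.

18.1 mcg/mL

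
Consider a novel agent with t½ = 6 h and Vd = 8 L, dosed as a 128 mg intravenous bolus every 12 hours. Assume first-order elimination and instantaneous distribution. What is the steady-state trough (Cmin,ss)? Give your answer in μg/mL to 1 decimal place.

τ = 12 h = 2 half-lives, so f = (1/2)^2 = 0.25.
At steady state, R = 1/(1 − 0.25) = 4/3.
Single-dose peak C₀ = D/Vd = 128/8 = 16 μg/mL.
Steady-state peak Cmax,ss = C₀·R = 16 × 4/3 ≈ 21.333 μg/mL.
Steady-state trough Cmin,ss = Cmax,ss·f ≈ 21.333 × 0.25 ≈ 5.333 μg/mL.

5.3 μg/mL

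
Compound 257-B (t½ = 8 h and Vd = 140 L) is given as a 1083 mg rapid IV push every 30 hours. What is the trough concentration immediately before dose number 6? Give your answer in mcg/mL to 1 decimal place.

0.6 mcg/mL

f = (1/2)^(τ/t½) = (1/2)^(30/8) ≈ 0.0743.
C₀ = D/Vd = 1083/140 ≈ 7.736 mcg/mL.
Before the 6th dose, 5 doses have been given. Superposition: Cmin = C₀·(f + f² + … + f^5).
≈ 7.736 × (0.0743 + 0.0055 + 0.0004 + 0.0000 + 0.0000) ≈ 7.736 × 0.0802 ≈ 0.620 mcg/mL.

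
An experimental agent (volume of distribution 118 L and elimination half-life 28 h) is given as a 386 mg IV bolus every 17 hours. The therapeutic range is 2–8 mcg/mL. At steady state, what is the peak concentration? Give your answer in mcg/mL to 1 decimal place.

9.5 mcg/mL

k = ln2/t½ = ln2/28 ≈ 0.024755 h⁻¹; fraction remaining f = e^(−kτ) = e^(−0.024755×17) ≈ 0.6565.
At steady state, accumulation factor R = 1/(1 − e^(−kτ)) ≈ 2.9112.
Each bolus raises the concentration by D/Vd = 386/118 ≈ 3.271 mcg/mL.
Steady-state peak Cmax,ss = C₀·R ≈ 3.271 × 2.9112 ≈ 9.523 mcg/mL.
Peak 9.5 mcg/mL vs MTC 8 mcg/mL: exceeds toxic threshold.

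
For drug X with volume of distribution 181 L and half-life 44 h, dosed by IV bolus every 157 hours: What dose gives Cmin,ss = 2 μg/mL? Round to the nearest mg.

τ/t½ = 157/44 ≈ 3.5682, so f = (1/2)^(157/44) ≈ 0.084308.
Cmin,ss = (D/Vd)·f/(1−f), so D = Cmin,ss·Vd·(1−f)/f.
D = 2 × 181 × (1−f)/f ≈ 2 × 181 × 10.86127 ≈ 3931.78 mg.

3932 mg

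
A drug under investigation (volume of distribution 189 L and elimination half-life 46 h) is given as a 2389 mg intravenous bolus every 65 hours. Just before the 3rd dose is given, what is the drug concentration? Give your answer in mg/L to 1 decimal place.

6.5 mg/L

f = (1/2)^(τ/t½) = (1/2)^(65/46) ≈ 0.3755.
C₀ = D/Vd = 2389/189 ≈ 12.640 mg/L.
Before the 3rd dose, 2 doses have been given. Superposition: Cmin = C₀·(f + f²).
≈ 12.640 × (0.3755 + 0.1410) ≈ 12.640 × 0.5165 ≈ 6.529 mg/L.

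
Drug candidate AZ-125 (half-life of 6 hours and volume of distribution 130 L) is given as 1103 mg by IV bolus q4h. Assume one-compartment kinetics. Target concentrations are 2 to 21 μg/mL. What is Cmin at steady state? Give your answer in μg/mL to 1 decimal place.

14.4 μg/mL

Over one 4-h interval, 4/6 ≈ 0.66667 half-lives elapse, leaving f ≈ 0.6300 of each dose.
Accumulation ratio R = 1/(1 − f) ≈ 1/0.3700 ≈ 2.7027.
Single-dose peak C₀ = D/Vd = 1103/130 ≈ 8.485 μg/mL.
Cmax,ss = C₀/(1 − f) ≈ 8.485/0.3700 ≈ 22.932 μg/mL.
One interval later, Cmin,ss = Cmax,ss·e^(−kτ) ≈ 22.932 × 0.6300 ≈ 14.447 μg/mL.
Trough 14.4 μg/mL vs MEC 2 μg/mL: adequate.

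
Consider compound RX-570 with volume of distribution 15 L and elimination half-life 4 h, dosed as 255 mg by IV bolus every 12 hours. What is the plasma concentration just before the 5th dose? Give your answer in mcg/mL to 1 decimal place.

f = (1/2)^(τ/t½) = (1/2)^(12/4) ≈ 0.1250.
C₀ = D/Vd = 255/15 ≈ 17.000 mcg/mL.
Before the 5th dose, 4 doses have been given. Superposition: Cmin = C₀·(f + f² + … + f^4).
≈ 17.000 × (0.1250 + 0.0156 + 0.0020 + 0.0002) ≈ 17.000 × 0.1428 ≈ 2.428 mcg/mL.

2.4 mcg/mL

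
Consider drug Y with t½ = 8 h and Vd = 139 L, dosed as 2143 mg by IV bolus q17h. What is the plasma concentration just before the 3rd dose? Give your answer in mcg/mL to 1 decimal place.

4.3 mcg/mL

f = (1/2)^(τ/t½) = (1/2)^(17/8) ≈ 0.2293.
C₀ = D/Vd = 2143/139 ≈ 15.417 mcg/mL.
Before the 3rd dose, 2 doses have been given. Superposition: Cmin = C₀·(f + f²).
≈ 15.417 × (0.2293 + 0.0526) ≈ 15.417 × 0.2819 ≈ 4.346 mcg/mL.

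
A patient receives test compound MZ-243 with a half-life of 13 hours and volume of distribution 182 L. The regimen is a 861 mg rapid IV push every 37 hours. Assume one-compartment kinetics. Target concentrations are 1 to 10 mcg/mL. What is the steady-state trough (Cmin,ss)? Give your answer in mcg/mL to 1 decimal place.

0.8 mcg/mL

Over one 37-h interval, 37/13 ≈ 2.8462 half-lives elapse, leaving f ≈ 0.1391 of each dose.
Accumulation ratio R = 1/(1 − f) ≈ 1/0.8609 ≈ 1.1616.
Single-dose peak C₀ = D/Vd = 861/182 ≈ 4.731 mcg/mL.
Steady-state peak Cmax,ss = C₀·R ≈ 4.731 × 1.1616 ≈ 5.496 mcg/mL.
One interval later, Cmin,ss = Cmax,ss·e^(−kτ) ≈ 5.496 × 0.1391 ≈ 0.764 mcg/mL.
Trough 0.8 mcg/mL vs MEC 1 mcg/mL: subtherapeutic.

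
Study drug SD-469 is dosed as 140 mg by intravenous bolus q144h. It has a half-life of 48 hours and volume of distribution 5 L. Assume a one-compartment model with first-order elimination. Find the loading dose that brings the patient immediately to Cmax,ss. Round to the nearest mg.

160 mg

f = (1/2)^(144/48) ≈ 0.125000; accumulation ratio R = 1/(1−f) ≈ 1.14286.
Loading dose to hit Cmax,ss on first dose: D_load = D_maint·R ≈ 140 × 1.14286 ≈ 160.00 mg.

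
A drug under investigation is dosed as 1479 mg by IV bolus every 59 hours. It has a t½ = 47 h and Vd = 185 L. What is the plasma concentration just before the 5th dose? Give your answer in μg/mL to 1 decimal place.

f = (1/2)^(τ/t½) = (1/2)^(59/47) ≈ 0.4189.
C₀ = D/Vd = 1479/185 ≈ 7.995 μg/mL.
Before the 5th dose, 4 doses have been given. Superposition: Cmin = C₀·(f + f² + … + f^4).
≈ 7.995 × (0.4189 + 0.1755 + 0.0735 + 0.0308) ≈ 7.995 × 0.6987 ≈ 5.586 μg/mL.

5.6 μg/mL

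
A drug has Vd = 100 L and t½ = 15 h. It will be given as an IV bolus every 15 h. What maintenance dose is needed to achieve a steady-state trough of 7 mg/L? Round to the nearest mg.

τ/t½ = 15/15 ≈ 1, so f = (1/2)^(15/15) ≈ 0.500000.
Cmin,ss = (D/Vd)·f/(1−f), so D = Cmin,ss·Vd·(1−f)/f.
D = 7 × 100 × (1−f)/f ≈ 7 × 100 × 1.00000 ≈ 700.00 mg.

700 mg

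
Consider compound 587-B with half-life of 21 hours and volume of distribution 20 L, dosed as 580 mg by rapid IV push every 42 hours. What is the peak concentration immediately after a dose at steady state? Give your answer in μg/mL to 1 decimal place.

38.7 μg/mL

τ = 42 h = 2 half-lives, so f = (1/2)^2 = 0.25.
Accumulation ratio R = 1/(1 − f) = 1/0.75 = 4/3.
Single-dose peak C₀ = D/Vd = 580/20 = 29 μg/mL.
Steady-state peak Cmax,ss = C₀·R = 29 × 4/3 ≈ 38.667 μg/mL.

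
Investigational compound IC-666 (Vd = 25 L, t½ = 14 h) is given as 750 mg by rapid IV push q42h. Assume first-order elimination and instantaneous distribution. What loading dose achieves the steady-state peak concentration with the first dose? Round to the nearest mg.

f = (1/2)^(42/14) ≈ 0.125000; accumulation ratio R = 1/(1−f) ≈ 1.14286.
Loading dose to hit Cmax,ss on first dose: D_load = D_maint·R ≈ 750 × 1.14286 ≈ 857.14 mg.

857 mg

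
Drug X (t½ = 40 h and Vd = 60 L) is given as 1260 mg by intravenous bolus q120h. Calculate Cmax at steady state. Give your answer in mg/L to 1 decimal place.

24.0 mg/L

The dosing interval is 3 half-lives, so f = 2^(−3) = 0.125.
Accumulation ratio R = 1/(1 − f) = 1/0.875 = 8/7.
Single-dose peak C₀ = D/Vd = 1260/60 = 21 mg/L.
Steady-state peak Cmax,ss = C₀·R = 21 × 8/7 ≈ 24.000 mg/L.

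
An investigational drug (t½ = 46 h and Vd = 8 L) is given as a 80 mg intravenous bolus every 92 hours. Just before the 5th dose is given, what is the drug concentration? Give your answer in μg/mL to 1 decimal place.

3.3 μg/mL

f = (1/2)^(τ/t½) = (1/2)^(92/46) ≈ 0.2500.
C₀ = D/Vd = 80/8 ≈ 10.000 μg/mL.
Before the 5th dose, 4 doses have been given. Superposition: Cmin = C₀·(f + f² + … + f^4).
≈ 10.000 × (0.2500 + 0.0625 + 0.0156 + 0.0039) ≈ 10.000 × 0.3320 ≈ 3.320 μg/mL.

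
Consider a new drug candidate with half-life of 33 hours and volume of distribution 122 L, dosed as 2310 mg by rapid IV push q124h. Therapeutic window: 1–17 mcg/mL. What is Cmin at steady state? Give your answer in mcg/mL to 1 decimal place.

1.5 mcg/mL

k = ln2/t½ = ln2/33 ≈ 0.021004 h⁻¹; fraction remaining f = e^(−kτ) = e^(−0.021004×124) ≈ 0.0739.
At steady state, accumulation factor R = 1/(1 − e^(−kτ)) ≈ 1.0798.
Single-dose peak C₀ = D/Vd = 2310/122 ≈ 18.934 mcg/mL.
Cmax,ss = C₀/(1 − f) ≈ 18.934/0.9261 ≈ 20.445 mcg/mL.
One interval later, Cmin,ss = Cmax,ss·e^(−kτ) ≈ 20.445 × 0.0739 ≈ 1.511 mcg/mL.
Trough 1.5 mcg/mL vs MEC 1 mcg/mL: adequate.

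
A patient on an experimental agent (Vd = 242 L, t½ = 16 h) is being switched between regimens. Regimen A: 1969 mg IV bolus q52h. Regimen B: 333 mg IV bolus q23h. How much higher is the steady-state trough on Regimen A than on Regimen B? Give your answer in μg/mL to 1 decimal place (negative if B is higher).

Regimen A: f = (1/2)^(52/16) ≈ 0.1051; Cmin,ss = (1969/242)·f/(1−f) ≈ 0.956 μg/mL.
Regimen B: f = (1/2)^(23/16) ≈ 0.3692; Cmin,ss = (333/242)·f/(1−f) ≈ 0.805 μg/mL.
Difference ≈ 0.956 − 0.805 ≈ 0.151 μg/mL.

0.2 μg/mL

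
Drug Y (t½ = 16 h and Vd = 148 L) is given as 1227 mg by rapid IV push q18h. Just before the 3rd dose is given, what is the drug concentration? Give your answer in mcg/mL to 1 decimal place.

f = (1/2)^(τ/t½) = (1/2)^(18/16) ≈ 0.4585.
C₀ = D/Vd = 1227/148 ≈ 8.291 mcg/mL.
Before the 3rd dose, 2 doses have been given. Superposition: Cmin = C₀·(f + f²).
≈ 8.291 × (0.4585 + 0.2102) ≈ 8.291 × 0.6687 ≈ 5.544 mcg/mL.

5.5 mcg/mL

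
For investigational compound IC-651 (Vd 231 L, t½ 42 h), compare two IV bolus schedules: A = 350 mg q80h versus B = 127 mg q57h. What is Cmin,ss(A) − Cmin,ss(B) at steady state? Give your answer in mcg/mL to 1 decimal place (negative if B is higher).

0.2 mcg/mL

Regimen A: f = (1/2)^(80/42) ≈ 0.2671; Cmin,ss = (350/231)·f/(1−f) ≈ 0.552 mcg/mL.
Regimen B: f = (1/2)^(57/42) ≈ 0.3904; Cmin,ss = (127/231)·f/(1−f) ≈ 0.352 mcg/mL.
Difference ≈ 0.552 − 0.352 ≈ 0.200 mcg/mL.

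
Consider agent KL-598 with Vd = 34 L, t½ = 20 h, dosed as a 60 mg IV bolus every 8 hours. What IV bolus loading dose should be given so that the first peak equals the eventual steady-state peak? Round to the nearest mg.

f = (1/2)^(8/20) ≈ 0.757858; accumulation ratio R = 1/(1−f) ≈ 4.12981.
Loading dose to hit Cmax,ss on first dose: D_load = D_maint·R ≈ 60 × 4.12981 ≈ 247.79 mg.

248 mg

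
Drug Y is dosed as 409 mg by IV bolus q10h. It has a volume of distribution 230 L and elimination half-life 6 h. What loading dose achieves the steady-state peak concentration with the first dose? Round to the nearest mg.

f = (1/2)^(10/6) ≈ 0.314980; accumulation ratio R = 1/(1−f) ≈ 1.45981.
Loading dose to hit Cmax,ss on first dose: D_load = D_maint·R ≈ 409 × 1.45981 ≈ 597.06 mg.

597 mg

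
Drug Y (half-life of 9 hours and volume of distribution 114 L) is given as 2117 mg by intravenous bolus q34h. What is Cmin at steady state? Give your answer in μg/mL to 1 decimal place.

1.5 μg/mL

k = ln2/t½ = ln2/9 ≈ 0.077016 h⁻¹; fraction remaining f = e^(−kτ) = e^(−0.077016×34) ≈ 0.0729.
At steady state, accumulation factor R = 1/(1 − e^(−kτ)) ≈ 1.0786.
Each bolus raises the concentration by D/Vd = 2117/114 ≈ 18.570 μg/mL.
Steady-state peak Cmax,ss = C₀·R ≈ 18.570 × 1.0786 ≈ 20.030 μg/mL.
One interval later, Cmin,ss = Cmax,ss·e^(−kτ) ≈ 20.030 × 0.0729 ≈ 1.460 μg/mL.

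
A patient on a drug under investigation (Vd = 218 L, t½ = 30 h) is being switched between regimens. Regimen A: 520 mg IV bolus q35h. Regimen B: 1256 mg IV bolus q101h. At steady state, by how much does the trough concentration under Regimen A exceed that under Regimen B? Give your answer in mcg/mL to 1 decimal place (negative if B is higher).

1.3 mcg/mL

Regimen A: f = (1/2)^(35/30) ≈ 0.4454; Cmin,ss = (520/218)·f/(1−f) ≈ 1.916 mcg/mL.
Regimen B: f = (1/2)^(101/30) ≈ 0.0969; Cmin,ss = (1256/218)·f/(1−f) ≈ 0.618 mcg/mL.
Difference ≈ 1.916 − 0.618 ≈ 1.298 mcg/mL.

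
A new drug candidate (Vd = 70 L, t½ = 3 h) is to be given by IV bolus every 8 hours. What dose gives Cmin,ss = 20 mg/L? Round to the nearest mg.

7489 mg

τ/t½ = 8/3 ≈ 2.6667, so f = (1/2)^(8/3) ≈ 0.157490.
Cmin,ss = (D/Vd)·f/(1−f), so D = Cmin,ss·Vd·(1−f)/f.
D = 20 × 70 × (1−f)/f ≈ 20 × 70 × 5.34961 ≈ 7489.45 mg.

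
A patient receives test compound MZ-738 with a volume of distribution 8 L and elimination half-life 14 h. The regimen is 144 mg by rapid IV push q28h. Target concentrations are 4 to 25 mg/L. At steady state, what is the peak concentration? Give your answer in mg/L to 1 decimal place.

24.0 mg/L

The dosing interval is 2 half-lives, so f = 2^(−2) = 0.25.
Accumulation ratio R = 1/(1 − f) = 1/0.75 = 4/3.
Single-dose peak C₀ = D/Vd = 144/8 = 18 mg/L.
Steady-state peak Cmax,ss = C₀·R = 18 × 4/3 ≈ 24.000 mg/L.
Peak 24.0 mg/L vs MTC 25 mg/L: below toxic threshold.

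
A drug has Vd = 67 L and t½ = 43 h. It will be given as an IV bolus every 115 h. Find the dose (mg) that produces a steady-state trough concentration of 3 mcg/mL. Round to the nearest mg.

1082 mg

τ/t½ = 115/43 ≈ 2.6744, so f = (1/2)^(115/43) ≈ 0.156646.
Cmin,ss = (D/Vd)·f/(1−f), so D = Cmin,ss·Vd·(1−f)/f.
D = 3 × 67 × (1−f)/f ≈ 3 × 67 × 5.38382 ≈ 1082.15 mg.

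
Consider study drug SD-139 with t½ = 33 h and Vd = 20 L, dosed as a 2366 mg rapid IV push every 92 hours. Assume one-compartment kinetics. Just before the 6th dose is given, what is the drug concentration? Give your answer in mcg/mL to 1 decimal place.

f = (1/2)^(τ/t½) = (1/2)^(92/33) ≈ 0.1448.
C₀ = D/Vd = 2366/20 ≈ 118.300 mcg/mL.
Before the 6th dose, 5 doses have been given. Superposition: Cmin = C₀·(f + f² + … + f^5).
≈ 118.300 × (0.1448 + 0.0210 + 0.0030 + 0.0004 + 0.0001) ≈ 118.300 × 0.1693 ≈ 20.028 mcg/mL.

20.0 mcg/mL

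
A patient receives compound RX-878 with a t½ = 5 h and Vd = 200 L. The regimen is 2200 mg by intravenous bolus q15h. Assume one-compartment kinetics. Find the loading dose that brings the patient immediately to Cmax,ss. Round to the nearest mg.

f = (1/2)^(15/5) ≈ 0.125000; accumulation ratio R = 1/(1−f) ≈ 1.14286.
Loading dose to hit Cmax,ss on first dose: D_load = D_maint·R ≈ 2200 × 1.14286 ≈ 2514.29 mg.

2514 mg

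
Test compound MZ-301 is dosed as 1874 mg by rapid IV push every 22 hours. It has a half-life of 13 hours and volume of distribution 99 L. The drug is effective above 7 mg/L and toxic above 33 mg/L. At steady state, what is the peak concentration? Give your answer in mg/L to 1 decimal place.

27.4 mg/L

τ/t½ = 22/13 ≈ 1.6923, so fraction remaining f = (1/2)^(22/13) ≈ 0.3094.
Accumulation ratio R = 1/(1 − f) ≈ 1/0.6906 ≈ 1.4480.
Each bolus raises the concentration by D/Vd = 1874/99 ≈ 18.929 mg/L.
Steady-state peak Cmax,ss = C₀·R ≈ 18.929 × 1.4480 ≈ 27.409 mg/L.
Peak 27.4 mg/L vs MTC 33 mg/L: below toxic threshold.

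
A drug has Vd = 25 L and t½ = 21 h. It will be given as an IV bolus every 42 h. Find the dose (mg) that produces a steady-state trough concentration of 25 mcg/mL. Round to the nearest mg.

1875 mg

τ/t½ = 42/21 ≈ 2, so f = (1/2)^(42/21) ≈ 0.250000.
Cmin,ss = (D/Vd)·f/(1−f), so D = Cmin,ss·Vd·(1−f)/f.
D = 25 × 25 × (1−f)/f ≈ 25 × 25 × 3.00000 ≈ 1875.00 mg.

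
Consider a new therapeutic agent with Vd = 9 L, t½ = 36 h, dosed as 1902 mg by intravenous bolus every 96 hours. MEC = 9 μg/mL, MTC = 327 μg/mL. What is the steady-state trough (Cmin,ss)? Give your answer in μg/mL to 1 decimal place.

k = ln2/t½ = ln2/36 ≈ 0.019254 h⁻¹; fraction remaining f = e^(−kτ) = e^(−0.019254×96) ≈ 0.1575.
Accumulation ratio R = 1/(1 − f) ≈ 1/0.8425 ≈ 1.1869.
Single-dose peak C₀ = D/Vd = 1902/9 ≈ 211.333 μg/mL.
Steady-state peak Cmax,ss = C₀·R ≈ 211.333 × 1.1869 ≈ 250.831 μg/mL.
One interval later, Cmin,ss = Cmax,ss·e^(−kτ) ≈ 250.831 × 0.1575 ≈ 39.506 μg/mL.
Trough 39.5 μg/mL vs MEC 9 μg/mL: adequate.

39.5 μg/mL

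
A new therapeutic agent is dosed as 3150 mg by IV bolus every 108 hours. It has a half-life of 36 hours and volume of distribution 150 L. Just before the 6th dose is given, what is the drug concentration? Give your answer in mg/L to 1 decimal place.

f = (1/2)^(τ/t½) = (1/2)^(108/36) ≈ 0.1250.
C₀ = D/Vd = 3150/150 ≈ 21.000 mg/L.
Before the 6th dose, 5 doses have been given. Superposition: Cmin = C₀·(f + f² + … + f^5).
≈ 21.000 × (0.1250 + 0.0156 + 0.0020 + 0.0002 + 0.0000) ≈ 21.000 × 0.1428 ≈ 2.999 mg/L.

3.0 mg/L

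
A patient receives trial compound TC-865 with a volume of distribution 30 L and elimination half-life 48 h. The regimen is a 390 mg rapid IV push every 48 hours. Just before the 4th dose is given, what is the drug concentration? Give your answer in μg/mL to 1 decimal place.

11.4 μg/mL

f = (1/2)^(τ/t½) = (1/2)^(48/48) ≈ 0.5000.
C₀ = D/Vd = 390/30 ≈ 13.000 μg/mL.
Before the 4th dose, 3 doses have been given. Superposition: Cmin = C₀·(f + f² + … + f^3).
≈ 13.000 × (0.5000 + 0.2500 + 0.1250) ≈ 13.000 × 0.8750 ≈ 11.375 μg/mL.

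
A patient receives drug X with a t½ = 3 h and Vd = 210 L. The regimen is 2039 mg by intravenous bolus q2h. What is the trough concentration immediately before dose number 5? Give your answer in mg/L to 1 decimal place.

f = (1/2)^(τ/t½) = (1/2)^(2/3) ≈ 0.6300.
C₀ = D/Vd = 2039/210 ≈ 9.710 mg/L.
Before the 5th dose, 4 doses have been given. Superposition: Cmin = C₀·(f + f² + … + f^4).
≈ 9.710 × (0.6300 + 0.3969 + 0.2500 + 0.1575) ≈ 9.710 × 1.4344 ≈ 13.928 mg/L.

13.9 mg/L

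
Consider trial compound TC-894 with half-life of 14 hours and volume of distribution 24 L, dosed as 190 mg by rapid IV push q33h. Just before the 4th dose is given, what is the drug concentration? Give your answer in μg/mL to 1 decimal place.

f = (1/2)^(τ/t½) = (1/2)^(33/14) ≈ 0.1952.
C₀ = D/Vd = 190/24 ≈ 7.917 μg/mL.
Before the 4th dose, 3 doses have been given. Superposition: Cmin = C₀·(f + f² + … + f^3).
≈ 7.917 × (0.1952 + 0.0381 + 0.0074) ≈ 7.917 × 0.2407 ≈ 1.906 μg/mL.

1.9 μg/mL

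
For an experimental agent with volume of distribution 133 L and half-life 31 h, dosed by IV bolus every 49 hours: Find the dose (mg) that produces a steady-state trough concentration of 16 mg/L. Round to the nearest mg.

4237 mg

τ/t½ = 49/31 ≈ 1.5806, so f = (1/2)^(49/31) ≈ 0.334332.
Cmin,ss = (D/Vd)·f/(1−f), so D = Cmin,ss·Vd·(1−f)/f.
D = 16 × 133 × (1−f)/f ≈ 16 × 133 × 1.99104 ≈ 4236.93 mg.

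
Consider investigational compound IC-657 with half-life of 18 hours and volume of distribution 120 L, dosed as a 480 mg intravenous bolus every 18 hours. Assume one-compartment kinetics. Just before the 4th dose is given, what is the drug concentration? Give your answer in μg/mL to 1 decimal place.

3.5 μg/mL

f = (1/2)^(τ/t½) = (1/2)^(18/18) ≈ 0.5000.
C₀ = D/Vd = 480/120 ≈ 4.000 μg/mL.
Before the 4th dose, 3 doses have been given. Superposition: Cmin = C₀·(f + f² + … + f^3).
≈ 4.000 × (0.5000 + 0.2500 + 0.1250) ≈ 4.000 × 0.8750 ≈ 3.500 μg/mL.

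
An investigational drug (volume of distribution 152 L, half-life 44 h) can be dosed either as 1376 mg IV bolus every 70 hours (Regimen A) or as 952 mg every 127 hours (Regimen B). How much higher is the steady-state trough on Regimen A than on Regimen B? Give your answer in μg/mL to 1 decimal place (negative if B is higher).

Regimen A: f = (1/2)^(70/44) ≈ 0.3320; Cmin,ss = (1376/152)·f/(1−f) ≈ 4.499 μg/mL.
Regimen B: f = (1/2)^(127/44) ≈ 0.1352; Cmin,ss = (952/152)·f/(1−f) ≈ 0.979 μg/mL.
Difference ≈ 4.499 − 0.979 ≈ 3.520 μg/mL.

3.5 μg/mL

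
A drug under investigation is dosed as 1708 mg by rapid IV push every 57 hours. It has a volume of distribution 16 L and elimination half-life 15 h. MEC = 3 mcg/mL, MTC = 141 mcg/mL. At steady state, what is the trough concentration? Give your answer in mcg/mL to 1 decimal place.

8.3 mcg/mL

Over one 57-h interval, 57/15 ≈ 3.8 half-lives elapse, leaving f ≈ 0.0718 of each dose.
Accumulation ratio R = 1/(1 − f) ≈ 1/0.9282 ≈ 1.0774.
Each bolus raises the concentration by D/Vd = 1708/16 ≈ 106.750 mcg/mL.
Cmax,ss = C₀/(1 − f) ≈ 106.750/0.9282 ≈ 115.008 mcg/mL.
Steady-state trough Cmin,ss = Cmax,ss·f ≈ 115.008 × 0.0718 ≈ 8.258 mcg/mL.
Trough 8.3 mcg/mL vs MEC 3 mcg/mL: adequate.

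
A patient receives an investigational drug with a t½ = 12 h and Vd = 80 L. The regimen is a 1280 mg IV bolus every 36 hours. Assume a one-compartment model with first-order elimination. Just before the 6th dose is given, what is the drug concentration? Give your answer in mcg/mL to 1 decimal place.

f = (1/2)^(τ/t½) = (1/2)^(36/12) ≈ 0.1250.
C₀ = D/Vd = 1280/80 ≈ 16.000 mcg/mL.
Before the 6th dose, 5 doses have been given. Superposition: Cmin = C₀·(f + f² + … + f^5).
≈ 16.000 × (0.1250 + 0.0156 + 0.0020 + 0.0002 + 0.0000) ≈ 16.000 × 0.1428 ≈ 2.285 mcg/mL.

2.3 mcg/mL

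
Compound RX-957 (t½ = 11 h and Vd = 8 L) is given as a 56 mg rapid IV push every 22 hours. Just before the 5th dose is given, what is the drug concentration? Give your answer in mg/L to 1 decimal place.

f = (1/2)^(τ/t½) = (1/2)^(22/11) ≈ 0.2500.
C₀ = D/Vd = 56/8 ≈ 7.000 mg/L.
Before the 5th dose, 4 doses have been given. Superposition: Cmin = C₀·(f + f² + … + f^4).
≈ 7.000 × (0.2500 + 0.0625 + 0.0156 + 0.0039) ≈ 7.000 × 0.3320 ≈ 2.324 mg/L.

2.3 mg/L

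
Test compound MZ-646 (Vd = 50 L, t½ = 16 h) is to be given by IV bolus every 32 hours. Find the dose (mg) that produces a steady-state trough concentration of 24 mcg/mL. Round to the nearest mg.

3600 mg

τ/t½ = 32/16 ≈ 2, so f = (1/2)^(32/16) ≈ 0.250000.
Cmin,ss = (D/Vd)·f/(1−f), so D = Cmin,ss·Vd·(1−f)/f.
D = 24 × 50 × (1−f)/f ≈ 24 × 50 × 3.00000 ≈ 3600.00 mg.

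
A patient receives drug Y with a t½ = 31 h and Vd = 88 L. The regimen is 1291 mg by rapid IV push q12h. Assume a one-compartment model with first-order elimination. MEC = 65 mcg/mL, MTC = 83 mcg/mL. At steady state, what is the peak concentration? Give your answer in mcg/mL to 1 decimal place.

τ/t½ = 12/31 ≈ 0.3871, so fraction remaining f = (1/2)^(12/31) ≈ 0.7647.
At steady state, accumulation factor R = 1/(1 − e^(−kτ)) ≈ 4.2499.
Single-dose peak C₀ = D/Vd = 1291/88 ≈ 14.670 mcg/mL.
Steady-state peak Cmax,ss = C₀·R ≈ 14.670 × 4.2499 ≈ 62.346 mcg/mL.
Peak 62.3 mcg/mL vs MTC 83 mcg/mL: below toxic threshold.

62.3 mcg/mL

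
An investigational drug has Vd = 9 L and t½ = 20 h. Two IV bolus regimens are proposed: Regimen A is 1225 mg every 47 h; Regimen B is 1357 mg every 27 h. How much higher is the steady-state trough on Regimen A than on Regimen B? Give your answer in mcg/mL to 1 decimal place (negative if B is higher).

Regimen A: f = (1/2)^(47/20) ≈ 0.1961; Cmin,ss = (1225/9)·f/(1−f) ≈ 33.202 mcg/mL.
Regimen B: f = (1/2)^(27/20) ≈ 0.3923; Cmin,ss = (1357/9)·f/(1−f) ≈ 97.334 mcg/mL.
Difference ≈ 33.202 − 97.334 ≈ -64.132 mcg/mL.

-64.1 mcg/mL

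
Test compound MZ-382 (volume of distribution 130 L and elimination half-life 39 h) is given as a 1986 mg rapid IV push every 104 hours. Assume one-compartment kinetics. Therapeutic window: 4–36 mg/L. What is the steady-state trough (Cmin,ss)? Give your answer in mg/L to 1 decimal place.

τ/t½ = 104/39 ≈ 2.6667, so fraction remaining f = (1/2)^(104/39) ≈ 0.1575.
Accumulation ratio R = 1/(1 − f) ≈ 1/0.8425 ≈ 1.1869.
Single-dose peak C₀ = D/Vd = 1986/130 ≈ 15.277 mg/L.
Steady-state peak Cmax,ss = C₀·R ≈ 15.277 × 1.1869 ≈ 18.132 mg/L.
Steady-state trough Cmin,ss = Cmax,ss·f ≈ 18.132 × 0.1575 ≈ 2.856 mg/L.
Trough 2.9 mg/L vs MEC 4 mg/L: subtherapeutic.

2.9 mg/L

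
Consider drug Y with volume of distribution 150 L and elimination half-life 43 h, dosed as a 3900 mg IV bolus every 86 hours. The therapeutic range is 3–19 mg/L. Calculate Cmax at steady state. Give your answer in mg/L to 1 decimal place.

τ = 86 h = 2 half-lives, so f = (1/2)^2 = 0.25.
At steady state, R = 1/(1 − 0.25) = 4/3.
Single-dose peak C₀ = D/Vd = 3900/150 = 26 mg/L.
Steady-state peak Cmax,ss = C₀·R = 26 × 4/3 ≈ 34.667 mg/L.
Peak 34.7 mg/L vs MTC 19 mg/L: exceeds toxic threshold.

34.7 mg/L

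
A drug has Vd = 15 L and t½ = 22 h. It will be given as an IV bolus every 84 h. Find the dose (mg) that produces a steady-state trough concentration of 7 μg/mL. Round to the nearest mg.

τ/t½ = 84/22 ≈ 3.8182, so f = (1/2)^(84/22) ≈ 0.070895.
Cmin,ss = (D/Vd)·f/(1−f), so D = Cmin,ss·Vd·(1−f)/f.
D = 7 × 15 × (1−f)/f ≈ 7 × 15 × 13.10537 ≈ 1376.06 mg.

1376 mg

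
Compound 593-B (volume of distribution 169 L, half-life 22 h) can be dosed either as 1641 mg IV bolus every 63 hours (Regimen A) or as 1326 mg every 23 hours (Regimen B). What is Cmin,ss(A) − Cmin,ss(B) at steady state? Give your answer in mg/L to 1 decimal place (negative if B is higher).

Regimen A: f = (1/2)^(63/22) ≈ 0.1374; Cmin,ss = (1641/169)·f/(1−f) ≈ 1.547 mg/L.
Regimen B: f = (1/2)^(23/22) ≈ 0.4845; Cmin,ss = (1326/169)·f/(1−f) ≈ 7.374 mg/L.
Difference ≈ 1.547 − 7.374 ≈ -5.827 mg/L.

-5.8 mg/L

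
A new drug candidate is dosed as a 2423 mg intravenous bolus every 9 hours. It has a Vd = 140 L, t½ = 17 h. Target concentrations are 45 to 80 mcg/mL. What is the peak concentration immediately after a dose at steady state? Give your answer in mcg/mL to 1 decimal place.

k = ln2/t½ = ln2/17 ≈ 0.040773 h⁻¹; fraction remaining f = e^(−kτ) = e^(−0.040773×9) ≈ 0.6928.
At steady state, accumulation factor R = 1/(1 − e^(−kτ)) ≈ 3.2552.
Single-dose peak C₀ = D/Vd = 2423/140 ≈ 17.307 mcg/mL.
Steady-state peak Cmax,ss = C₀·R ≈ 17.307 × 3.2552 ≈ 56.338 mcg/mL.
Peak 56.3 mcg/mL vs MTC 80 mcg/mL: below toxic threshold.

56.3 mcg/mL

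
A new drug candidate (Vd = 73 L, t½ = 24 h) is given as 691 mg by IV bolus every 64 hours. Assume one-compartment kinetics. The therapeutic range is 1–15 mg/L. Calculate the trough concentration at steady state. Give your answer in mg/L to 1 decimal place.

1.8 mg/L

τ/t½ = 64/24 ≈ 2.6667, so fraction remaining f = (1/2)^(64/24) ≈ 0.1575.
At steady state, accumulation factor R = 1/(1 − e^(−kτ)) ≈ 1.1869.
Single-dose peak C₀ = D/Vd = 691/73 ≈ 9.466 mg/L.
Steady-state peak Cmax,ss = C₀·R ≈ 9.466 × 1.1869 ≈ 11.235 mg/L.
Steady-state trough Cmin,ss = Cmax,ss·f ≈ 11.235 × 0.1575 ≈ 1.770 mg/L.
Trough 1.8 mg/L vs MEC 1 mg/L: adequate.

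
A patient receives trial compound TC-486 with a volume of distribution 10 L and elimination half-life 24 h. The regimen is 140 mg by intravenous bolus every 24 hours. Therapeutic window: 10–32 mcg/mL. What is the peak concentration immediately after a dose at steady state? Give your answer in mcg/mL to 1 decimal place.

The dosing interval is 1 half-life, so f = 2^(−1) = 0.5.
At steady state, R = 1/(1 − 0.5) = 2/1.
Single-dose peak C₀ = D/Vd = 140/10 = 14 mcg/mL.
Steady-state peak Cmax,ss = C₀·R = 14 × 2/1 ≈ 28.000 mcg/mL.
Peak 28.0 mcg/mL vs MTC 32 mcg/mL: below toxic threshold.

28.0 mcg/mL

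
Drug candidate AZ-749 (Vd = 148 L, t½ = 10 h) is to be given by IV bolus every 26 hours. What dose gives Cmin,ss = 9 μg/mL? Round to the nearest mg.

τ/t½ = 26/10 ≈ 2.6, so f = (1/2)^(26/10) ≈ 0.164938.
Cmin,ss = (D/Vd)·f/(1−f), so D = Cmin,ss·Vd·(1−f)/f.
D = 9 × 148 × (1−f)/f ≈ 9 × 148 × 5.06288 ≈ 6743.76 mg.

6744 mg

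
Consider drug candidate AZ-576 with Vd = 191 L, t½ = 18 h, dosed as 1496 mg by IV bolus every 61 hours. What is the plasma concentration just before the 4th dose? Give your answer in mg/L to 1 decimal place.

f = (1/2)^(τ/t½) = (1/2)^(61/18) ≈ 0.0955.
C₀ = D/Vd = 1496/191 ≈ 7.832 mg/L.
Before the 4th dose, 3 doses have been given. Superposition: Cmin = C₀·(f + f² + … + f^3).
≈ 7.832 × (0.0955 + 0.0091 + 0.0009) ≈ 7.832 × 0.1055 ≈ 0.826 mg/L.

0.8 mg/L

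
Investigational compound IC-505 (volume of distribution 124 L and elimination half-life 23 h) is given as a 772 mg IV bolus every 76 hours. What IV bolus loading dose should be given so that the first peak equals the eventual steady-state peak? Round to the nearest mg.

f = (1/2)^(76/23) ≈ 0.101226; accumulation ratio R = 1/(1−f) ≈ 1.11263.
Loading dose to hit Cmax,ss on first dose: D_load = D_maint·R ≈ 772 × 1.11263 ≈ 858.95 mg.

859 mg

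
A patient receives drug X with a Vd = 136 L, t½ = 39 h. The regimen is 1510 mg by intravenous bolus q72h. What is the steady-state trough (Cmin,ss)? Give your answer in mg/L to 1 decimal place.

4.3 mg/L

Over one 72-h interval, 72/39 ≈ 1.8462 half-lives elapse, leaving f ≈ 0.2781 of each dose.
Accumulation ratio R = 1/(1 − f) ≈ 1/0.7219 ≈ 1.3852.
Single-dose peak C₀ = D/Vd = 1510/136 ≈ 11.103 mg/L.
Steady-state peak Cmax,ss = C₀·R ≈ 11.103 × 1.3852 ≈ 15.380 mg/L.
One interval later, Cmin,ss = Cmax,ss·e^(−kτ) ≈ 15.380 × 0.2781 ≈ 4.277 mg/L.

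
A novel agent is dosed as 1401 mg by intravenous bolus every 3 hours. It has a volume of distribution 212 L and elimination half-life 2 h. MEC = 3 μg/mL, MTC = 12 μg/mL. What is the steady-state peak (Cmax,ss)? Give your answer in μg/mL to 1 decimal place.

τ/t½ = 3/2 ≈ 1.5, so fraction remaining f = (1/2)^(3/2) ≈ 0.3536.
At steady state, accumulation factor R = 1/(1 − e^(−kτ)) ≈ 1.5470.
Single-dose peak C₀ = D/Vd = 1401/212 ≈ 6.608 μg/mL.
Steady-state peak Cmax,ss = C₀·R ≈ 6.608 × 1.5470 ≈ 10.223 μg/mL.
Peak 10.2 μg/mL vs MTC 12 μg/mL: below toxic threshold.

10.2 μg/mL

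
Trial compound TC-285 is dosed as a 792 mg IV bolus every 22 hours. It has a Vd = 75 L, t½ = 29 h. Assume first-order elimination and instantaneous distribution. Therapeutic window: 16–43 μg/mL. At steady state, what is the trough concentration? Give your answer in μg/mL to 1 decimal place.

15.3 μg/mL

Over one 22-h interval, 22/29 ≈ 0.75862 half-lives elapse, leaving f ≈ 0.5911 of each dose.
Accumulation ratio R = 1/(1 − f) ≈ 1/0.4089 ≈ 2.4456.
Each bolus raises the concentration by D/Vd = 792/75 ≈ 10.560 μg/mL.
Steady-state peak Cmax,ss = C₀·R ≈ 10.560 × 2.4456 ≈ 25.826 μg/mL.
One interval later, Cmin,ss = Cmax,ss·e^(−kτ) ≈ 25.826 × 0.5911 ≈ 15.266 μg/mL.
Trough 15.3 μg/mL vs MEC 16 μg/mL: subtherapeutic.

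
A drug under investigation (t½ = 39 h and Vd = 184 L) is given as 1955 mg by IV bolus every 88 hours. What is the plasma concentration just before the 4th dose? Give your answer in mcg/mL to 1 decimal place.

f = (1/2)^(τ/t½) = (1/2)^(88/39) ≈ 0.2093.
C₀ = D/Vd = 1955/184 ≈ 10.625 mcg/mL.
Before the 4th dose, 3 doses have been given. Superposition: Cmin = C₀·(f + f² + … + f^3).
≈ 10.625 × (0.2093 + 0.0438 + 0.0092) ≈ 10.625 × 0.2623 ≈ 2.787 mcg/mL.

2.8 mcg/mL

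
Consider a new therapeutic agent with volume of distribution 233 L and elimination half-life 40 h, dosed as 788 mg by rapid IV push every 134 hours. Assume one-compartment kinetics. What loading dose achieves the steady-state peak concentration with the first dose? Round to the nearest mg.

874 mg

f = (1/2)^(134/40) ≈ 0.098073; accumulation ratio R = 1/(1−f) ≈ 1.10874.
Loading dose to hit Cmax,ss on first dose: D_load = D_maint·R ≈ 788 × 1.10874 ≈ 873.69 mg.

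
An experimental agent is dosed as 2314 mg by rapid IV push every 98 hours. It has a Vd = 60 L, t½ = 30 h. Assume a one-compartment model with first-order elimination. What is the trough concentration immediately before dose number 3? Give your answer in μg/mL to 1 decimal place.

f = (1/2)^(τ/t½) = (1/2)^(98/30) ≈ 0.1039.
C₀ = D/Vd = 2314/60 ≈ 38.567 μg/mL.
Before the 3rd dose, 2 doses have been given. Superposition: Cmin = C₀·(f + f²).
≈ 38.567 × (0.1039 + 0.0108) ≈ 38.567 × 0.1147 ≈ 4.424 μg/mL.

4.4 μg/mL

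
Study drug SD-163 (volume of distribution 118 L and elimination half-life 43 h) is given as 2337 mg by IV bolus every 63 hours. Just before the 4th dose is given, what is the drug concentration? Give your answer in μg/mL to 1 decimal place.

f = (1/2)^(τ/t½) = (1/2)^(63/43) ≈ 0.3622.
C₀ = D/Vd = 2337/118 ≈ 19.805 μg/mL.
Before the 4th dose, 3 doses have been given. Superposition: Cmin = C₀·(f + f² + … + f^3).
≈ 19.805 × (0.3622 + 0.1312 + 0.0475) ≈ 19.805 × 0.5409 ≈ 10.713 μg/mL.

10.7 μg/mL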